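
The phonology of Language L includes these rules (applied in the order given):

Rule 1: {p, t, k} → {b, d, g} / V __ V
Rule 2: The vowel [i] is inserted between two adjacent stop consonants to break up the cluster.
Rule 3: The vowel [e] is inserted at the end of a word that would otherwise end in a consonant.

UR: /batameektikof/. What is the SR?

badameekitigofe

Rule 1 (intervocalic voicing): /t/ is a voiceless stop between vowels /a/ and /a/, so it voices to [d]. /k/ is a voiceless stop between vowels /i/ and /o/, so it voices to [g]. /batameektikof/ → badameektigof.
Rule 2 (stop-cluster i-epenthesis): /k/ and /t/ form a stop–stop cluster, so [i] is inserted between them. /badameektigof/ → badameekitigof.
Rule 3 (final e-epenthesis): the form ends in the consonant /f/, so [e] is inserted word-finally. /badameekitigof/ → badameekitigofe.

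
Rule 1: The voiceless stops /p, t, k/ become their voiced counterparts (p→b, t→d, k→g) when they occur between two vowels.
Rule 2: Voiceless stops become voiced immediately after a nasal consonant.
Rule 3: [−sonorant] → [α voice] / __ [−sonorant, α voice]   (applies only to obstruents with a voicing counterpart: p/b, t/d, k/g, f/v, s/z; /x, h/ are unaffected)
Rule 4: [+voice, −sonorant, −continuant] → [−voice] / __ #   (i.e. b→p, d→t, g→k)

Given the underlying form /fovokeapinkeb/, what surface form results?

Rule 1 (intervocalic voicing): /k/ is a voiceless stop between vowels /o/ and /e/, so it voices to [g]. /p/ is a voiceless stop between vowels /a/ and /i/, so it voices to [b]. /fovokeapinkeb/ → fovogeabinkeb.
Rule 2 (post-nasal voicing): /k/ is a voiceless stop immediately after the nasal /n/, so it voices to [g]. /fovogeabinkeb/ → fovogeabingeb.
Rule 3 (regressive voicing assimilation): no segment meets the environment; /fovogeabingeb/ is unchanged.
Rule 4 (final devoicing): /b/ is a voiced stop in word-final position, so it devoices to [p]. /fovogeabingeb/ → fovogeabingep.

fovogeabingep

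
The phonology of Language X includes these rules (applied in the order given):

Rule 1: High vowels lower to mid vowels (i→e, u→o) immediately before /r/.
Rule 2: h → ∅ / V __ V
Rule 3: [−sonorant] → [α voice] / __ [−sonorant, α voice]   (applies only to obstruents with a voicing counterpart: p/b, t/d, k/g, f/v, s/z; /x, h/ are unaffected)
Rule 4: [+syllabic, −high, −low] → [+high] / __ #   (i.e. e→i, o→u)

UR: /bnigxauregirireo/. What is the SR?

Rule 1 (pre-rhotic lowering): /u/ is a high vowel immediately before /r/, so it lowers to [o]. /i/ is a high vowel immediately before /r/, so it lowers to [e]. /i/ is a high vowel immediately before /r/, so it lowers to [e]. /bnigxauregirireo/ → bnigxaoregerereo.
Rule 2 (intervocalic h-deletion): no segment meets the environment; /bnigxaoregerereo/ is unchanged.
Rule 3 (regressive voicing assimilation): /g/ precedes the voiceless obstruent /x/, so it devoices to [k] by assimilation. /bnigxaoregerereo/ → bnikxaoregerereo.
Rule 4 (final vowel raising): /o/ is a mid vowel in word-final position, so it raises to [u]. /bnikxaoregerereo/ → bnikxaoregerereu.

bnikxaoregerereu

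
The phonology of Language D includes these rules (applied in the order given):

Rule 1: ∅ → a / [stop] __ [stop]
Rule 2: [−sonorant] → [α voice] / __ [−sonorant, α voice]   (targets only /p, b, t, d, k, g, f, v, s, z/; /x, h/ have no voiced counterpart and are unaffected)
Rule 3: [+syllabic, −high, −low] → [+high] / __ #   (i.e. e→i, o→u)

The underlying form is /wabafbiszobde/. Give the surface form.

wabavbizzobadi

Rule 1 (stop-cluster a-epenthesis): /b/ and /d/ form a stop–stop cluster, so [a] is inserted between them. /wabafbiszobde/ → wabafbiszobade.
Rule 2 (regressive voicing assimilation): /f/ precedes the voiced obstruent /b/, so it voices to [v] by assimilation. /s/ precedes the voiced obstruent /z/, so it voices to [z] by assimilation. /wabafbiszobade/ → wabavbizzobade.
Rule 3 (final vowel raising): /e/ is a mid vowel in word-final position, so it raises to [i]. /wabavbizzobade/ → wabavbizzobadi.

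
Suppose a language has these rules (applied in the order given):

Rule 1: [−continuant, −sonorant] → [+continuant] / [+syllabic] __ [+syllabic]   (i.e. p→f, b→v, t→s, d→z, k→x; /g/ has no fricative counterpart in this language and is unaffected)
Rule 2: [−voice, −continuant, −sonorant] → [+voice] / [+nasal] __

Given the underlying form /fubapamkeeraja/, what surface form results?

fuvafamgeeraja

Rule 1 (intervocalic spirantization): /b/ is a stop between vowels /u/ and /a/, so it spirantizes to the fricative [v]. /p/ is a stop between vowels /a/ and /a/, so it spirantizes to the fricative [f]. /fubapamkeeraja/ → fuvafamkeeraja.
Rule 2 (post-nasal voicing): /k/ is a voiceless stop immediately after the nasal /m/, so it voices to [g]. /fuvafamkeeraja/ → fuvafamgeeraja.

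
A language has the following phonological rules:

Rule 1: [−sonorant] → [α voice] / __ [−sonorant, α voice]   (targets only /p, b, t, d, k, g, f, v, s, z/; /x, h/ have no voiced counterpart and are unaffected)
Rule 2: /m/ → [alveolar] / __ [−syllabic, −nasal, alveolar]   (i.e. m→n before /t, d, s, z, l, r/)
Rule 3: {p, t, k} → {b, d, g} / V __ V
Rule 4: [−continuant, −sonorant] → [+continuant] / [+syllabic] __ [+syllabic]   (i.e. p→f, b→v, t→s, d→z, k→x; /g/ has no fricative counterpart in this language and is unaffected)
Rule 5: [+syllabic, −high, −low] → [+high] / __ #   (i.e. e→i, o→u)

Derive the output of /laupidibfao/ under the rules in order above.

lauvizipfau

Rule 1 (regressive voicing assimilation): /b/ precedes the voiceless obstruent /f/, so it devoices to [p] by assimilation. /laupidibfao/ → laupidipfao.
Rule 2 (nasal place assimilation): no segment meets the environment; /laupidipfao/ is unchanged.
Rule 3 (intervocalic voicing): /p/ is a voiceless stop between vowels /u/ and /i/, so it voices to [b]. /laupidipfao/ → laubidipfao.
Rule 4 (intervocalic spirantization): /b/ is a stop between vowels /u/ and /i/, so it spirantizes to the fricative [v]. /d/ is a stop between vowels /i/ and /i/, so it spirantizes to the fricative [z]. /laubidipfao/ → lauvizipfao.
Rule 5 (final vowel raising): /o/ is a mid vowel in word-final position, so it raises to [u]. /lauvizipfao/ → lauvizipfau.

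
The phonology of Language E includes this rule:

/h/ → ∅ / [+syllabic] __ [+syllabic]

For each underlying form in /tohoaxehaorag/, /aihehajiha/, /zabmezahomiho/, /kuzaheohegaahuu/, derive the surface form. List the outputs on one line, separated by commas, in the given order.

/tohoaxehaorag/: /h/ occurs between vowels /o/ and /o/, so it deletes. /h/ occurs between vowels /e/ and /a/, so it deletes. → [tooaxeaorag].
/aihehajiha/: /h/ occurs between vowels /i/ and /e/, so it deletes. /h/ occurs between vowels /e/ and /a/, so it deletes. /h/ occurs between vowels /i/ and /a/, so it deletes. → [aieajia].
/zabmezahomiho/: /h/ occurs between vowels /a/ and /o/, so it deletes. /h/ occurs between vowels /i/ and /o/, so it deletes. → [zabmezaomio].
/kuzaheohegaahuu/: /h/ occurs between vowels /a/ and /e/, so it deletes. /h/ occurs between vowels /o/ and /e/, so it deletes. /h/ occurs between vowels /a/ and /u/, so it deletes. → [kuzaeoegaauu].

tooaxeaorag, aieajia, zabmezaomio, kuzaeoegaauu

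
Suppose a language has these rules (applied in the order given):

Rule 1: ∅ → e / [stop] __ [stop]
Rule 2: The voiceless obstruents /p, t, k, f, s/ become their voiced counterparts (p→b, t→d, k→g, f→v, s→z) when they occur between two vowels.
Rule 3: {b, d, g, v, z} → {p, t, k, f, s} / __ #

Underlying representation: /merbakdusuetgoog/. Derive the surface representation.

merbageduzuedegook

Rule 1 (stop-cluster e-epenthesis): /k/ and /d/ form a stop–stop cluster, so [e] is inserted between them. /t/ and /g/ form a stop–stop cluster, so [e] is inserted between them. /merbakdusuetgoog/ → merbakedusuetegoog.
Rule 2 (intervocalic voicing): /k/ is a voiceless obstruent between vowels /a/ and /e/, so it voices to [g]. /s/ is a voiceless obstruent between vowels /u/ and /u/, so it voices to [z]. /t/ is a voiceless obstruent between vowels /e/ and /e/, so it voices to [d]. /merbakedusuetegoog/ → merbageduzuedegoog.
Rule 3 (final devoicing): /g/ is a voiced obstruent in word-final position, so it devoices to [k]. /merbageduzuedegoog/ → merbageduzuedegook.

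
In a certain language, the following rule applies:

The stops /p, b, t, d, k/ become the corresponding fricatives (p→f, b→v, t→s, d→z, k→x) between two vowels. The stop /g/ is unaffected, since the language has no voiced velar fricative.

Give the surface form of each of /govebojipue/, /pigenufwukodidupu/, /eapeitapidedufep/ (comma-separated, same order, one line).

govevojifue, pigenufwuxozizufu, eafeisafizezufep

/govebojipue/: /b/ is a stop between vowels /e/ and /o/, so it spirantizes to the fricative [v]. /p/ is a stop between vowels /i/ and /u/, so it spirantizes to the fricative [f]. → [govevojifue].
/pigenufwukodidupu/: /k/ is a stop between vowels /u/ and /o/, so it spirantizes to the fricative [x]. /d/ is a stop between vowels /o/ and /i/, so it spirantizes to the fricative [z]. /d/ is a stop between vowels /i/ and /u/, so it spirantizes to the fricative [z]. /p/ is a stop between vowels /u/ and /u/, so it spirantizes to the fricative [f]. → [pigenufwuxozizufu].
/eapeitapidedufep/: /p/ is a stop between vowels /a/ and /e/, so it spirantizes to the fricative [f]. /t/ is a stop between vowels /i/ and /a/, so it spirantizes to the fricative [s]. /p/ is a stop between vowels /a/ and /i/, so it spirantizes to the fricative [f]. /d/ is a stop between vowels /i/ and /e/, so it spirantizes to the fricative [z]. /d/ is a stop between vowels /e/ and /u/, so it spirantizes to the fricative [z]. → [eafeisafizezufep].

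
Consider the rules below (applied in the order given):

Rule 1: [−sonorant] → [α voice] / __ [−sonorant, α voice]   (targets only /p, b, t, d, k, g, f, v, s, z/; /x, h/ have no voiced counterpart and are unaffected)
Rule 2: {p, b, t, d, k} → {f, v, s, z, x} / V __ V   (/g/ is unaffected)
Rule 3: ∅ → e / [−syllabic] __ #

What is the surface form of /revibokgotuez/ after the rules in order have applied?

Rule 1 (regressive voicing assimilation): /k/ precedes the voiced obstruent /g/, so it voices to [g] by assimilation. /revibokgotuez/ → reviboggotuez.
Rule 2 (intervocalic spirantization): /b/ is a stop between vowels /i/ and /o/, so it spirantizes to the fricative [v]. /t/ is a stop between vowels /o/ and /u/, so it spirantizes to the fricative [s]. /reviboggotuez/ → revivoggosuez.
Rule 3 (final e-epenthesis): the form ends in the consonant /z/, so [e] is inserted word-finally. /revivoggosuez/ → revivoggosueze.

revivoggosueze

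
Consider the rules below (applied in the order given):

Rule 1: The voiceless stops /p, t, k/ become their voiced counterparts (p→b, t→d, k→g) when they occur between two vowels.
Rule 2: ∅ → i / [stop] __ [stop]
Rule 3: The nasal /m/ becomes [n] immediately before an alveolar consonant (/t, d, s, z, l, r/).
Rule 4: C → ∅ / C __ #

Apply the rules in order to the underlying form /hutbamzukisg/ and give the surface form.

Rule 1 (intervocalic voicing): /k/ is a voiceless stop between vowels /u/ and /i/, so it voices to [g]. /hutbamzukisg/ → hutbamzugisg.
Rule 2 (stop-cluster i-epenthesis): /t/ and /b/ form a stop–stop cluster, so [i] is inserted between them. /hutbamzugisg/ → hutibamzugisg.
Rule 3 (nasal place assimilation): /m/ precedes the alveolar consonant /z/, so it assimilates in place to [n]. /hutibamzugisg/ → hutibanzugisg.
Rule 4 (final cluster simplification): /g/ is the second consonant of a word-final cluster /sg/, so it deletes. /hutibanzugisg/ → hutibanzugis.

hutibanzugis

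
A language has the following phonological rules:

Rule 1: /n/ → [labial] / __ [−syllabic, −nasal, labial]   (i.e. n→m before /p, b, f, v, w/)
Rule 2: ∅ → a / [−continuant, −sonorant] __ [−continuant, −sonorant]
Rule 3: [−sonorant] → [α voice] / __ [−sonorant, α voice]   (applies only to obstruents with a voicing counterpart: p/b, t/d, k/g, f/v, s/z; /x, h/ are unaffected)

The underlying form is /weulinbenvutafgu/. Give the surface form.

Rule 1 (nasal place assimilation): /n/ precedes the labial consonant /b/, so it assimilates in place to [m]. /n/ precedes the labial consonant /v/, so it assimilates in place to [m]. /weulinbenvutafgu/ → weulimbemvutafgu.
Rule 2 (stop-cluster a-epenthesis): no segment meets the environment; /weulimbemvutafgu/ is unchanged.
Rule 3 (regressive voicing assimilation): /f/ precedes the voiced obstruent /g/, so it voices to [v] by assimilation. /weulimbemvutafgu/ → weulimbemvutavgu.

weulimbemvutavgu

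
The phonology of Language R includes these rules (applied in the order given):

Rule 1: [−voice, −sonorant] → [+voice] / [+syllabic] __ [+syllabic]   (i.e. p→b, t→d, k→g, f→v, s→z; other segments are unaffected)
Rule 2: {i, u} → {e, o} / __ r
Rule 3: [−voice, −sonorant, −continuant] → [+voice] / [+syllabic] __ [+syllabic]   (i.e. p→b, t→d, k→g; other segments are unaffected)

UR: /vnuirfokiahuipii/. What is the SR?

Rule 1 (intervocalic voicing): /k/ is a voiceless obstruent between vowels /o/ and /i/, so it voices to [g]. /p/ is a voiceless obstruent between vowels /i/ and /i/, so it voices to [b]. /vnuirfokiahuipii/ → vnuirfogiahuibii.
Rule 2 (pre-rhotic lowering): /i/ is a high vowel immediately before /r/, so it lowers to [e]. /vnuirfogiahuibii/ → vnuerfogiahuibii.
Rule 3 (intervocalic voicing): no segment meets the environment; /vnuerfogiahuibii/ is unchanged.

vnuerfogiahuibii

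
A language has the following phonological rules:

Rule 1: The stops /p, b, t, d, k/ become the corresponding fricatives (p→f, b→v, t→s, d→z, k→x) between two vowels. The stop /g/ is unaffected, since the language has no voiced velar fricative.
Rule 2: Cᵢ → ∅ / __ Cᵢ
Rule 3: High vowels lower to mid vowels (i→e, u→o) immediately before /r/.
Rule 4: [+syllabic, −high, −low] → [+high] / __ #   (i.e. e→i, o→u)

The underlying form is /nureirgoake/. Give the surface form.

Rule 1 (intervocalic spirantization): /k/ is a stop between vowels /a/ and /e/, so it spirantizes to the fricative [x]. /nureirgoake/ → nureirgoaxe.
Rule 2 (degemination): no segment meets the environment; /nureirgoaxe/ is unchanged.
Rule 3 (pre-rhotic lowering): /u/ is a high vowel immediately before /r/, so it lowers to [o]. /i/ is a high vowel immediately before /r/, so it lowers to [e]. /nureirgoaxe/ → noreergoaxe.
Rule 4 (final vowel raising): /e/ is a mid vowel in word-final position, so it raises to [i]. /noreergoaxe/ → noreergoaxi.

noreergoaxi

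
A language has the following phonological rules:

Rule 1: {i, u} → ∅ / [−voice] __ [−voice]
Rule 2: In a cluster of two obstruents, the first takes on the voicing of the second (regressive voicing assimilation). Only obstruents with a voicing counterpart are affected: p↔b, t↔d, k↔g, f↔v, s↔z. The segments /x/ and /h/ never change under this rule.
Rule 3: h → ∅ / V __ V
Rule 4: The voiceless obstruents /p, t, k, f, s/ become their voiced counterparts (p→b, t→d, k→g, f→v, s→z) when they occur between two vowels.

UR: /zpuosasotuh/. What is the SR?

Rule 1 (high vowel syncope): /u/ is a high vowel flanked by voiceless consonants /t/ and /h/, so it deletes. /zpuosasotuh/ → zpuosasoth.
Rule 2 (regressive voicing assimilation): /z/ precedes the voiceless obstruent /p/, so it devoices to [s] by assimilation. /zpuosasoth/ → spuosasoth.
Rule 3 (intervocalic h-deletion): no segment meets the environment; /spuosasoth/ is unchanged.
Rule 4 (intervocalic voicing): /s/ is a voiceless obstruent between vowels /o/ and /a/, so it voices to [z]. /s/ is a voiceless obstruent between vowels /a/ and /o/, so it voices to [z]. /spuosasoth/ → spuozazoth.

spuozazoth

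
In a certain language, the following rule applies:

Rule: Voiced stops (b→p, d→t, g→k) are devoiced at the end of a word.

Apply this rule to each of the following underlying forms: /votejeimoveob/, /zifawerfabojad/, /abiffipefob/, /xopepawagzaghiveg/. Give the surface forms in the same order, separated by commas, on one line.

/votejeimoveob/: /b/ is a voiced stop in word-final position, so it devoices to [p]. → [votejeimoveop].
/zifawerfabojad/: /d/ is a voiced stop in word-final position, so it devoices to [t]. → [zifawerfabojat].
/abiffipefob/: /b/ is a voiced stop in word-final position, so it devoices to [p]. → [abiffipefop].
/xopepawagzaghiveg/: /g/ is a voiced stop in word-final position, so it devoices to [k]. → [xopepawagzaghivek].

votejeimoveop, zifawerfabojat, abiffipefop, xopepawagzaghivek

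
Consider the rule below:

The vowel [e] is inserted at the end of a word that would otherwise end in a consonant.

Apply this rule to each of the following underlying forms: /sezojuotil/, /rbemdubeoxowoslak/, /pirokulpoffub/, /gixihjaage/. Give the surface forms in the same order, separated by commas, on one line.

/sezojuotil/: the form ends in the consonant /l/, so [e] is inserted word-finally. → [sezojuotile].
/rbemdubeoxowoslak/: the form ends in the consonant /k/, so [e] is inserted word-finally. → [rbemdubeoxowoslake].
/pirokulpoffub/: the form ends in the consonant /b/, so [e] is inserted word-finally. → [pirokulpoffube].
/gixihjaage/: the rule's environment is not met; surfaces unchanged as [gixihjaage].

sezojuotile, rbemdubeoxowoslake, pirokulpoffube, gixihjaage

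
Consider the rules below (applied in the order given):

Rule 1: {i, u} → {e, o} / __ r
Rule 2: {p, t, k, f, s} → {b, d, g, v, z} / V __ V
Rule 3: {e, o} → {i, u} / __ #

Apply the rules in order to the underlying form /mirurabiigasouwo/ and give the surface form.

merorabiigazouwu

Rule 1 (pre-rhotic lowering): /i/ is a high vowel immediately before /r/, so it lowers to [e]. /u/ is a high vowel immediately before /r/, so it lowers to [o]. /mirurabiigasouwo/ → merorabiigasouwo.
Rule 2 (intervocalic voicing): /s/ is a voiceless obstruent between vowels /a/ and /o/, so it voices to [z]. /merorabiigasouwo/ → merorabiigazouwo.
Rule 3 (final vowel raising): /o/ is a mid vowel in word-final position, so it raises to [u]. /merorabiigazouwo/ → merorabiigazouwu.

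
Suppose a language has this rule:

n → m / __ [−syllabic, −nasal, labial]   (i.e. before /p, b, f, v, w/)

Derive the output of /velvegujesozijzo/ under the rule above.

No segment of /velvegujesozijzo/ meets the structural description of the rule, so the form surfaces unchanged.

velvegujesozijzo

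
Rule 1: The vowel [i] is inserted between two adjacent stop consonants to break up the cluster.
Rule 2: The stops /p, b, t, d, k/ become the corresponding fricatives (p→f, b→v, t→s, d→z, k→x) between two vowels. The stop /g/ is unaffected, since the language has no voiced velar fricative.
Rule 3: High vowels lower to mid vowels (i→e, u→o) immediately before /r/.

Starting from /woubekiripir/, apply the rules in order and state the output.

wouvexerifer

Rule 1 (stop-cluster i-epenthesis): no segment meets the environment; /woubekiripir/ is unchanged.
Rule 2 (intervocalic spirantization): /b/ is a stop between vowels /u/ and /e/, so it spirantizes to the fricative [v]. /k/ is a stop between vowels /e/ and /i/, so it spirantizes to the fricative [x]. /p/ is a stop between vowels /i/ and /i/, so it spirantizes to the fricative [f]. /woubekiripir/ → wouvexirifir.
Rule 3 (pre-rhotic lowering): /i/ is a high vowel immediately before /r/, so it lowers to [e]. /i/ is a high vowel immediately before /r/, so it lowers to [e]. /wouvexirifir/ → wouvexerifer.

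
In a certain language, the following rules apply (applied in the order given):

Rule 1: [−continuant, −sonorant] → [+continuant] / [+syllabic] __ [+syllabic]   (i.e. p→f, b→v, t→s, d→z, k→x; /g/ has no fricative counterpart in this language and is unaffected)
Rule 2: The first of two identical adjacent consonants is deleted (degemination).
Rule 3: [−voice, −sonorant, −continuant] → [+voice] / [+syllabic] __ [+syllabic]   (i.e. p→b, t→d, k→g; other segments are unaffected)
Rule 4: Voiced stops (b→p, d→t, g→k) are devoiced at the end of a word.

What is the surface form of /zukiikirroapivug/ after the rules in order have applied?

zuxiixiroafivuk

Rule 1 (intervocalic spirantization): /k/ is a stop between vowels /u/ and /i/, so it spirantizes to the fricative [x]. /k/ is a stop between vowels /i/ and /i/, so it spirantizes to the fricative [x]. /p/ is a stop between vowels /a/ and /i/, so it spirantizes to the fricative [f]. /zukiikirroapivug/ → zuxiixirroafivug.
Rule 2 (degemination): /rr/ is a geminate; the first /r/ deletes. /zuxiixirroafivug/ → zuxiixiroafivug.
Rule 3 (intervocalic voicing): no segment meets the environment; /zuxiixiroafivug/ is unchanged.
Rule 4 (final devoicing): /g/ is a voiced stop in word-final position, so it devoices to [k]. /zuxiixiroafivug/ → zuxiixiroafivuk.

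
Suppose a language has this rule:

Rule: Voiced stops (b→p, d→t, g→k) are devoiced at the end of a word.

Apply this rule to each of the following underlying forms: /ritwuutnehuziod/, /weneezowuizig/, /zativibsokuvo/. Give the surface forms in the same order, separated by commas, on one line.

/ritwuutnehuziod/: /d/ is a voiced stop in word-final position, so it devoices to [t]. → [ritwuutnehuziot].
/weneezowuizig/: /g/ is a voiced stop in word-final position, so it devoices to [k]. → [weneezowuizik].
/zativibsokuvo/: the rule's environment is not met; surfaces unchanged as [zativibsokuvo].

ritwuutnehuziot, weneezowuizik, zativibsokuvo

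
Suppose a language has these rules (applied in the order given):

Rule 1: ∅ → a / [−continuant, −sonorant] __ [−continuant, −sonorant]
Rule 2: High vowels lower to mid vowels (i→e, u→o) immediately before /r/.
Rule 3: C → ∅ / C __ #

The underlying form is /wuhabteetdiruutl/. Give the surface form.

Rule 1 (stop-cluster a-epenthesis): /b/ and /t/ form a stop–stop cluster, so [a] is inserted between them. /t/ and /d/ form a stop–stop cluster, so [a] is inserted between them. /wuhabteetdiruutl/ → wuhabateetadiruutl.
Rule 2 (pre-rhotic lowering): /i/ is a high vowel immediately before /r/, so it lowers to [e]. /wuhabateetadiruutl/ → wuhabateetaderuutl.
Rule 3 (final cluster simplification): /l/ is the second consonant of a word-final cluster /tl/, so it deletes. /wuhabateetaderuutl/ → wuhabateetaderuut.

wuhabateetaderuut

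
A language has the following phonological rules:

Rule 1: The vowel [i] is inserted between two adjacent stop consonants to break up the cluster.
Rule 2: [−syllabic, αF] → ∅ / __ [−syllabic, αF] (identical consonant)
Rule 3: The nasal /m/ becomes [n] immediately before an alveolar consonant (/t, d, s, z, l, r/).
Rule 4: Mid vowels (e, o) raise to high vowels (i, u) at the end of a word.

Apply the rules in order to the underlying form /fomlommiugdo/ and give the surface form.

Rule 1 (stop-cluster i-epenthesis): /g/ and /d/ form a stop–stop cluster, so [i] is inserted between them. /fomlommiugdo/ → fomlommiugido.
Rule 2 (degemination): /mm/ is a geminate; the first /m/ deletes. /fomlommiugido/ → fomlomiugido.
Rule 3 (nasal place assimilation): /m/ precedes the alveolar consonant /l/, so it assimilates in place to [n]. /fomlomiugido/ → fonlomiugido.
Rule 4 (final vowel raising): /o/ is a mid vowel in word-final position, so it raises to [u]. /fonlomiugido/ → fonlomiugidu.

fonlomiugidu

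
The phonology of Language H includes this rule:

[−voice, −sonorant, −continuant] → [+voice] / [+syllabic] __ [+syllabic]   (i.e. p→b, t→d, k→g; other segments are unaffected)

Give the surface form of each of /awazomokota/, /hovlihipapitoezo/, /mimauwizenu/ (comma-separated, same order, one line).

/awazomokota/: /k/ is a voiceless stop between vowels /o/ and /o/, so it voices to [g]. /t/ is a voiceless stop between vowels /o/ and /a/, so it voices to [d]. → [awazomogoda].
/hovlihipapitoezo/: /p/ is a voiceless stop between vowels /i/ and /a/, so it voices to [b]. /p/ is a voiceless stop between vowels /a/ and /i/, so it voices to [b]. /t/ is a voiceless stop between vowels /i/ and /o/, so it voices to [d]. → [hovlihibabidoezo].
/mimauwizenu/: the rule's environment is not met; surfaces unchanged as [mimauwizenu].

awazomogoda, hovlihibabidoezo, mimauwizenu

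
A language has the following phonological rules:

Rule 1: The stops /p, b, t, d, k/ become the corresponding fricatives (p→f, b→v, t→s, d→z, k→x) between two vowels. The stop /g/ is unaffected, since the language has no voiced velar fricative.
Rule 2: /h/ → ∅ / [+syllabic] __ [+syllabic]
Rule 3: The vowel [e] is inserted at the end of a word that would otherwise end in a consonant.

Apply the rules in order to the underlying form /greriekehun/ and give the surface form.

greriexeune

Rule 1 (intervocalic spirantization): /k/ is a stop between vowels /e/ and /e/, so it spirantizes to the fricative [x]. /greriekehun/ → greriexehun.
Rule 2 (intervocalic h-deletion): /h/ occurs between vowels /e/ and /u/, so it deletes. /greriexehun/ → greriexeun.
Rule 3 (final e-epenthesis): the form ends in the consonant /n/, so [e] is inserted word-finally. /greriexeun/ → greriexeune.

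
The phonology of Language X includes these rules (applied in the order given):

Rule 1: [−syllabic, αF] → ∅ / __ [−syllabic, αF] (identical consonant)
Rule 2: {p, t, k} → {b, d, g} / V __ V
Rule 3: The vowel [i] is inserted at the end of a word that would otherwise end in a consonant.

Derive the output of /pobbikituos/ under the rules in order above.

Rule 1 (degemination): /bb/ is a geminate; the first /b/ deletes. /pobbikituos/ → pobikituos.
Rule 2 (intervocalic voicing): /k/ is a voiceless stop between vowels /i/ and /i/, so it voices to [g]. /t/ is a voiceless stop between vowels /i/ and /u/, so it voices to [d]. /pobikituos/ → pobigiduos.
Rule 3 (final i-epenthesis): the form ends in the consonant /s/, so [i] is inserted word-finally. /pobigiduos/ → pobigiduosi.

pobigiduosi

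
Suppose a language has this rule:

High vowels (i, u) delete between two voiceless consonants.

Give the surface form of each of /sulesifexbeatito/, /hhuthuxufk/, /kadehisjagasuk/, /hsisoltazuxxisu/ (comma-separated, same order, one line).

sulesfexbeatto, hhthxfk, kadehsjagask, hssoltazuxxsu

/sulesifexbeatito/: /i/ is a high vowel flanked by voiceless consonants /s/ and /f/, so it deletes. /i/ is a high vowel flanked by voiceless consonants /t/ and /t/, so it deletes. → [sulesfexbeatto].
/hhuthuxufk/: /u/ is a high vowel flanked by voiceless consonants /h/ and /t/, so it deletes. /u/ is a high vowel flanked by voiceless consonants /h/ and /x/, so it deletes. /u/ is a high vowel flanked by voiceless consonants /x/ and /f/, so it deletes. → [hhthxfk].
/kadehisjagasuk/: /i/ is a high vowel flanked by voiceless consonants /h/ and /s/, so it deletes. /u/ is a high vowel flanked by voiceless consonants /s/ and /k/, so it deletes. → [kadehsjagask].
/hsisoltazuxxisu/: /i/ is a high vowel flanked by voiceless consonants /s/ and /s/, so it deletes. /i/ is a high vowel flanked by voiceless consonants /x/ and /s/, so it deletes. → [hssoltazuxxsu].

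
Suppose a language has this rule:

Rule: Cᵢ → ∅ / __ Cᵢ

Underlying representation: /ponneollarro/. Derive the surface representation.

poneolaro

/nn/ is a geminate; the first /n/ deletes.
/ll/ is a geminate; the first /l/ deletes.
/rr/ is a geminate; the first /r/ deletes.
The other instances of /p/, /n/, /l/, /r/ do not occur in the required environment and remain unchanged.
Surface form: [poneolaro].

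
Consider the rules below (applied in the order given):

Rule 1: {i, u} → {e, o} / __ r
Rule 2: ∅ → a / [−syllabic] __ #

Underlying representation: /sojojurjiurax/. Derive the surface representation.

Rule 1 (pre-rhotic lowering): /u/ is a high vowel immediately before /r/, so it lowers to [o]. /u/ is a high vowel immediately before /r/, so it lowers to [o]. /sojojurjiurax/ → sojojorjiorax.
Rule 2 (final a-epenthesis): the form ends in the consonant /x/, so [a] is inserted word-finally. /sojojorjiorax/ → sojojorjioraxa.

sojojorjioraxa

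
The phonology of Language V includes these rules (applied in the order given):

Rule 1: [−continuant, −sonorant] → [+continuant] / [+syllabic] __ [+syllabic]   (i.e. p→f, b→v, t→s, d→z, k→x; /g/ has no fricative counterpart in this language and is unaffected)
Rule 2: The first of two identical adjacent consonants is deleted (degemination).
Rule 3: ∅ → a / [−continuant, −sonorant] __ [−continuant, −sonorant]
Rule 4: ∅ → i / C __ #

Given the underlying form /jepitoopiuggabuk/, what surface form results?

jefisoofiugavuki

Rule 1 (intervocalic spirantization): /p/ is a stop between vowels /e/ and /i/, so it spirantizes to the fricative [f]. /t/ is a stop between vowels /i/ and /o/, so it spirantizes to the fricative [s]. /p/ is a stop between vowels /o/ and /i/, so it spirantizes to the fricative [f]. /b/ is a stop between vowels /a/ and /u/, so it spirantizes to the fricative [v]. /jepitoopiuggabuk/ → jefisoofiuggavuk.
Rule 2 (degemination): /gg/ is a geminate; the first /g/ deletes. /jefisoofiuggavuk/ → jefisoofiugavuk.
Rule 3 (stop-cluster a-epenthesis): no segment meets the environment; /jefisoofiugavuk/ is unchanged.
Rule 4 (final i-epenthesis): the form ends in the consonant /k/, so [i] is inserted word-finally. /jefisoofiugavuk/ → jefisoofiugavuki.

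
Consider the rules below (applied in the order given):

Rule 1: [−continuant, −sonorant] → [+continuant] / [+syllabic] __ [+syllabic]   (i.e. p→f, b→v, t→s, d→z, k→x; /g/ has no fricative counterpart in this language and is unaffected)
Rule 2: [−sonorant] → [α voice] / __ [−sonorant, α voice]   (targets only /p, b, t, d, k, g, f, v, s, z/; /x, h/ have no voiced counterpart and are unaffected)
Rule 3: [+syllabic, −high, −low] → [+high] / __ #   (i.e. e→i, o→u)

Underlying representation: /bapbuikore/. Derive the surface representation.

Rule 1 (intervocalic spirantization): /k/ is a stop between vowels /i/ and /o/, so it spirantizes to the fricative [x]. /bapbuikore/ → bapbuixore.
Rule 2 (regressive voicing assimilation): /p/ precedes the voiced obstruent /b/, so it voices to [b] by assimilation. /bapbuixore/ → babbuixore.
Rule 3 (final vowel raising): /e/ is a mid vowel in word-final position, so it raises to [i]. /babbuixore/ → babbuixori.

babbuixori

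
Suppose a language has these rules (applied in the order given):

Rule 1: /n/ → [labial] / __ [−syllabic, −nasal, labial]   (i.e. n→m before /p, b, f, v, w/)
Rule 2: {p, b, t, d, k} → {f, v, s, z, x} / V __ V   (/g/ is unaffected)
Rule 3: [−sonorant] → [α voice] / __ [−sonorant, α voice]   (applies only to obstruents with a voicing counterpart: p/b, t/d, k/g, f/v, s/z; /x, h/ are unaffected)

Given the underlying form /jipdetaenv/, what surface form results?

jibdesaemv

Rule 1 (nasal place assimilation): /n/ precedes the labial consonant /v/, so it assimilates in place to [m]. /jipdetaenv/ → jipdetaemv.
Rule 2 (intervocalic spirantization): /t/ is a stop between vowels /e/ and /a/, so it spirantizes to the fricative [s]. /jipdetaemv/ → jipdesaemv.
Rule 3 (regressive voicing assimilation): /p/ precedes the voiced obstruent /d/, so it voices to [b] by assimilation. /jipdesaemv/ → jibdesaemv.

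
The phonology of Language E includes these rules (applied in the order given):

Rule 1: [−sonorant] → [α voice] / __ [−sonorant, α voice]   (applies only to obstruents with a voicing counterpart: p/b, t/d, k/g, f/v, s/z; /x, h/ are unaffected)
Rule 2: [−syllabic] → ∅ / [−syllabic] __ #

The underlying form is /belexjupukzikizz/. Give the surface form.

belexjupugzikiz

Rule 1 (regressive voicing assimilation): /k/ precedes the voiced obstruent /z/, so it voices to [g] by assimilation. /belexjupukzikizz/ → belexjupugzikizz.
Rule 2 (final cluster simplification): /z/ is the second consonant of a word-final cluster /zz/, so it deletes. /belexjupugzikizz/ → belexjupugzikiz.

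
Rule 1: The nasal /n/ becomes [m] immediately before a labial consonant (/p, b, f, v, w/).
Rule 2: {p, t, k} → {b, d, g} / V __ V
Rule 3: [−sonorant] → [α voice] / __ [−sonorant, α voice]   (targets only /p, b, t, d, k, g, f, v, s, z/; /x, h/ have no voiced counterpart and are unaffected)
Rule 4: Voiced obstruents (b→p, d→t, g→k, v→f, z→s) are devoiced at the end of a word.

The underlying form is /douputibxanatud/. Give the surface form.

doubudipxanadut

Rule 1 (nasal place assimilation): no segment meets the environment; /douputibxanatud/ is unchanged.
Rule 2 (intervocalic voicing): /p/ is a voiceless stop between vowels /u/ and /u/, so it voices to [b]. /t/ is a voiceless stop between vowels /u/ and /i/, so it voices to [d]. /t/ is a voiceless stop between vowels /a/ and /u/, so it voices to [d]. /douputibxanatud/ → doubudibxanadud.
Rule 3 (regressive voicing assimilation): /b/ precedes the voiceless obstruent /x/, so it devoices to [p] by assimilation. /doubudibxanadud/ → doubudipxanadud.
Rule 4 (final devoicing): /d/ is a voiced obstruent in word-final position, so it devoices to [t]. /doubudipxanadud/ → doubudipxanadut.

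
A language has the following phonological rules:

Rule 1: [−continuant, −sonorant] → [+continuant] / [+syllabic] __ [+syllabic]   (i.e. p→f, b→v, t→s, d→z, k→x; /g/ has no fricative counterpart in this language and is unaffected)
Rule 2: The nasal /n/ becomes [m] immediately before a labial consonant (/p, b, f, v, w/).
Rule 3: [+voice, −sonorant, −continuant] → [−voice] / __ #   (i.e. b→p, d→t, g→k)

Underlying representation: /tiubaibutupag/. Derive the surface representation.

Rule 1 (intervocalic spirantization): /b/ is a stop between vowels /u/ and /a/, so it spirantizes to the fricative [v]. /b/ is a stop between vowels /i/ and /u/, so it spirantizes to the fricative [v]. /t/ is a stop between vowels /u/ and /u/, so it spirantizes to the fricative [s]. /p/ is a stop between vowels /u/ and /a/, so it spirantizes to the fricative [f]. /tiubaibutupag/ → tiuvaivusufag.
Rule 2 (nasal place assimilation): no segment meets the environment; /tiuvaivusufag/ is unchanged.
Rule 3 (final devoicing): /g/ is a voiced stop in word-final position, so it devoices to [k]. /tiuvaivusufag/ → tiuvaivusufak.

tiuvaivusufak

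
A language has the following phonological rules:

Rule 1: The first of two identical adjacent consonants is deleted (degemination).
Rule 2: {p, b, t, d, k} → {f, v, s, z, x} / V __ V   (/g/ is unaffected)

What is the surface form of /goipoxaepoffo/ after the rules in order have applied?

goifoxaefofo

Rule 1 (degemination): /ff/ is a geminate; the first /f/ deletes. /goipoxaepoffo/ → goipoxaepofo.
Rule 2 (intervocalic spirantization): /p/ is a stop between vowels /i/ and /o/, so it spirantizes to the fricative [f]. /p/ is a stop between vowels /e/ and /o/, so it spirantizes to the fricative [f]. /goipoxaepofo/ → goifoxaefofo.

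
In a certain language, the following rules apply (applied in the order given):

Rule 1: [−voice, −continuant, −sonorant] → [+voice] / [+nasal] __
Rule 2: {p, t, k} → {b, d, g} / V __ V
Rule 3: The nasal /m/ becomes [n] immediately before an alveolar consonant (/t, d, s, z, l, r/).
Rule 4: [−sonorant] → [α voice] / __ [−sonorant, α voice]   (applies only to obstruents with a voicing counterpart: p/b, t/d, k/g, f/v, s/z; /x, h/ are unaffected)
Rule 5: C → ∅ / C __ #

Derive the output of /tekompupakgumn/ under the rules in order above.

tegombubaggum

Rule 1 (post-nasal voicing): /p/ is a voiceless stop immediately after the nasal /m/, so it voices to [b]. /tekompupakgumn/ → tekombupakgumn.
Rule 2 (intervocalic voicing): /k/ is a voiceless stop between vowels /e/ and /o/, so it voices to [g]. /p/ is a voiceless stop between vowels /u/ and /a/, so it voices to [b]. /tekombupakgumn/ → tegombubakgumn.
Rule 3 (nasal place assimilation): no segment meets the environment; /tegombubakgumn/ is unchanged.
Rule 4 (regressive voicing assimilation): /k/ precedes the voiced obstruent /g/, so it voices to [g] by assimilation. /tegombubakgumn/ → tegombubaggumn.
Rule 5 (final cluster simplification): /n/ is the second consonant of a word-final cluster /mn/, so it deletes. /tegombubaggumn/ → tegombubaggum.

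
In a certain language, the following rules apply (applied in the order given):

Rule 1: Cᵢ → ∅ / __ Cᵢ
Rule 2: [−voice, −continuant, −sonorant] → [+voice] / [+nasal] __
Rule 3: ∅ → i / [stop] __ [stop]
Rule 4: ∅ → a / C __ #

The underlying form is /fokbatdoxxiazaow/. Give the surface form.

fokibatidoxiazaowa

Rule 1 (degemination): /xx/ is a geminate; the first /x/ deletes. /fokbatdoxxiazaow/ → fokbatdoxiazaow.
Rule 2 (post-nasal voicing): no segment meets the environment; /fokbatdoxiazaow/ is unchanged.
Rule 3 (stop-cluster i-epenthesis): /k/ and /b/ form a stop–stop cluster, so [i] is inserted between them. /t/ and /d/ form a stop–stop cluster, so [i] is inserted between them. /fokbatdoxiazaow/ → fokibatidoxiazaow.
Rule 4 (final a-epenthesis): the form ends in the consonant /w/, so [a] is inserted word-finally. /fokibatidoxiazaow/ → fokibatidoxiazaowa.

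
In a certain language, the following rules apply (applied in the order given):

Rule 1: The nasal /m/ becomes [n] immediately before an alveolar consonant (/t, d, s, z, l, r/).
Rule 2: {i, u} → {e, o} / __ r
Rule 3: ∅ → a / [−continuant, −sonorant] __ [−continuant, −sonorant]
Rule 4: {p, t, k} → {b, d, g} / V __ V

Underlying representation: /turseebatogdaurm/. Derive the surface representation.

torseebadogadaorm

Rule 1 (nasal place assimilation): no segment meets the environment; /turseebatogdaurm/ is unchanged.
Rule 2 (pre-rhotic lowering): /u/ is a high vowel immediately before /r/, so it lowers to [o]. /u/ is a high vowel immediately before /r/, so it lowers to [o]. /turseebatogdaurm/ → torseebatogdaorm.
Rule 3 (stop-cluster a-epenthesis): /g/ and /d/ form a stop–stop cluster, so [a] is inserted between them. /torseebatogdaorm/ → torseebatogadaorm.
Rule 4 (intervocalic voicing): /t/ is a voiceless stop between vowels /a/ and /o/, so it voices to [d]. /torseebatogadaorm/ → torseebadogadaorm.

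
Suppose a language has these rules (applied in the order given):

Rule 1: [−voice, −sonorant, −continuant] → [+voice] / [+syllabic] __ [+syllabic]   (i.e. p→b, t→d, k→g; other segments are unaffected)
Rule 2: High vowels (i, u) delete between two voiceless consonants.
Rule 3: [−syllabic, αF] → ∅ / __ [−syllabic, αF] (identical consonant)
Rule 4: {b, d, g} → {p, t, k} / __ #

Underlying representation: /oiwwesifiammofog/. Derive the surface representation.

Rule 1 (intervocalic voicing): no segment meets the environment; /oiwwesifiammofog/ is unchanged.
Rule 2 (high vowel syncope): /i/ is a high vowel flanked by voiceless consonants /s/ and /f/, so it deletes. /oiwwesifiammofog/ → oiwwesfiammofog.
Rule 3 (degemination): /ww/ is a geminate; the first /w/ deletes. /mm/ is a geminate; the first /m/ deletes. /oiwwesfiammofog/ → oiwesfiamofog.
Rule 4 (final devoicing): /g/ is a voiced stop in word-final position, so it devoices to [k]. /oiwesfiamofog/ → oiwesfiamofok.

oiwesfiamofok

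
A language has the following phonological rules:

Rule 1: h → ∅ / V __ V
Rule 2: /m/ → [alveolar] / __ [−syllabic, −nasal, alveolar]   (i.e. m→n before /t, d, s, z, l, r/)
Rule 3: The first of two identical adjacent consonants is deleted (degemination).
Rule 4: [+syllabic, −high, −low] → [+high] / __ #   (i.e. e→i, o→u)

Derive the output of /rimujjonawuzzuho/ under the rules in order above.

rimujonawuzuu

Rule 1 (intervocalic h-deletion): /h/ occurs between vowels /u/ and /o/, so it deletes. /rimujjonawuzzuho/ → rimujjonawuzzuo.
Rule 2 (nasal place assimilation): no segment meets the environment; /rimujjonawuzzuo/ is unchanged.
Rule 3 (degemination): /jj/ is a geminate; the first /j/ deletes. /zz/ is a geminate; the first /z/ deletes. /rimujjonawuzzuo/ → rimujonawuzuo.
Rule 4 (final vowel raising): /o/ is a mid vowel in word-final position, so it raises to [u]. /rimujonawuzuo/ → rimujonawuzuu.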